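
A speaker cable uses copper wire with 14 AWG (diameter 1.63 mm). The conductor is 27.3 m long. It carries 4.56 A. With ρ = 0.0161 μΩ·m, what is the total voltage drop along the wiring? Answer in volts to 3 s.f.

ρ = 0.0161 μΩ·m = 1.61×10^-8 Ω·m
A = π(1.63/2 mm)² = π(8.1500e-04 m)² = 2.087e-06 m²
R = ρL/A = (1.61×10^-8)(27.3)/(2.087e-06) = 0.2106 Ω
V = IR = 4.56 × 0.2106 = 0.960 V

0.960 V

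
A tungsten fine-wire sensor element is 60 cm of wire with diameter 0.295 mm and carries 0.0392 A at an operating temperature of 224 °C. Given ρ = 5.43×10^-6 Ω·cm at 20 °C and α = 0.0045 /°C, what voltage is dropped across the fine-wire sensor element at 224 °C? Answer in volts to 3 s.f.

ρ = 5.43×10^-6 Ω·cm = 5.43×10^-8 Ω·m
A = π(d/2)² = π(1.4750e-04 m)² = 6.835e-08 m²
R₍20₎ = ρL/A = (5.43×10^-8)(0.6)/(6.835e-08) = 0.4767 Ω
R₍224₎ = R₍20₎(1 + αΔT) = 0.4767 × (1 + 0.0045×204) = 0.9143 Ω
V = IR = 0.0392 × 0.9143 = 0.0358 V

0.0358 V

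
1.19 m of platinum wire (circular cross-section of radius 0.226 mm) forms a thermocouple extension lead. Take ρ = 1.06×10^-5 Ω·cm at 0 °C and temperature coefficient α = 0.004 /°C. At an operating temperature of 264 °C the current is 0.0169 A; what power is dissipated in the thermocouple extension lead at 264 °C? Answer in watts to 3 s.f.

ρ = 1.06×10^-5 Ω·cm = 1.06×10^-7 Ω·m
A = πr² = π(2.2600e-04 m)² = 1.605e-07 m²
R₍0₎ = ρL/A = (1.06×10^-7)(1.19)/(1.605e-07) = 0.7861 Ω
R₍264₎ = R₍0₎(1 + αΔT) = 0.7861 × (1 + 0.004×264) = 1.616 Ω
P = I²R = (0.0169)² × 1.616 = 4.62×10^-4 W

4.62×10^-4 W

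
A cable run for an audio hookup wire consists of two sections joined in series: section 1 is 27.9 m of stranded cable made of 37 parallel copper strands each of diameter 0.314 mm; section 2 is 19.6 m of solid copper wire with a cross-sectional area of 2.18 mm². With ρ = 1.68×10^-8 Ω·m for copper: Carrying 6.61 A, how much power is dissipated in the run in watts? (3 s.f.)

Section 1: A_strand = π(1.5700e-04)² = 7.744e-08 m²; R₁ = ρL/(N·A_s) = (1.68×10^-8)(27.9)/(37×7.744e-08) = 0.1636 Ω
Section 2: A = 2.18 mm² = 2.180e-06 m²
R₂ = (1.68×10^-8)(19.6)/(2.180e-06) = 0.151 Ω
R = R₁ + R₂ = 0.3146 Ω
P = I²R = (6.61)² × 0.3146 = 13.7 W

13.7 W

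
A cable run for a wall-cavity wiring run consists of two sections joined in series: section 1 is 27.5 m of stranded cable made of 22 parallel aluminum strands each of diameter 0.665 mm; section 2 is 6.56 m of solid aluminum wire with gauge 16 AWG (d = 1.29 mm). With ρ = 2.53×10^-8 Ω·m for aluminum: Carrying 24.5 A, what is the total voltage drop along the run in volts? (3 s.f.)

Section 1: A_strand = π(3.3250e-04)² = 3.473e-07 m²; R₁ = ρL/(N·A_s) = (2.53×10^-8)(27.5)/(22×3.473e-07) = 0.09105 Ω
Section 2: A = π(1.29/2 mm)² = π(6.4500e-04 m)² = 1.307e-06 m²
R₂ = (2.53×10^-8)(6.56)/(1.307e-06) = 0.127 Ω
R = R₁ + R₂ = 0.218 Ω
V = IR = 24.5 × 0.218 = 5.34 V

5.34 V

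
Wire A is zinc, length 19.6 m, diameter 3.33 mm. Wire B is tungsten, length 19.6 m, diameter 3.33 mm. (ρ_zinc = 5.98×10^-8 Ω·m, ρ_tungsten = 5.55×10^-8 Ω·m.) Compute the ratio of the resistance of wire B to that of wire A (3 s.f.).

R ∝ ρL/d², so R_B/R_A = (ρ_B/ρ_A)
= (5.55×10^-8/5.98×10^-8) = 0.928

0.928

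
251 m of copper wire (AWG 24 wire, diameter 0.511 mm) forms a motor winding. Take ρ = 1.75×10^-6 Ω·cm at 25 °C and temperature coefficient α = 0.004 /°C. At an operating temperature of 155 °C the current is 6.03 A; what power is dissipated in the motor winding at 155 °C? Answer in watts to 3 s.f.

1180 W

ρ = 1.75×10^-6 Ω·cm = 1.75×10^-8 Ω·m
A = π(0.511/2 mm)² = π(2.5550e-04 m)² = 2.051e-07 m²
R₍25₎ = ρL/A = (1.75×10^-8)(251)/(2.051e-07) = 21.42 Ω
R₍155₎ = R₍25₎(1 + αΔT) = 21.42 × (1 + 0.004×130) = 32.56 Ω
P = I²R = (6.03)² × 32.56 = 1180 W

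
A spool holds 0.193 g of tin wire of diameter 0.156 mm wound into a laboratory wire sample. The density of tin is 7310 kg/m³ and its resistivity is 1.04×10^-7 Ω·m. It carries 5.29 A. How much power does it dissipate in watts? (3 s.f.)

210 W

A = π(d/2)² = π(7.8000e-05 m)² = 1.9113e-08 m²
L = m/(density·A) = 1.930×10^-4/(7310×1.9113e-08) = 1.381 m
R = ρL/A = (1.04×10^-7)(1.381)/(1.9113e-08) = 7.516 Ω
P = I²R = (5.29)² × 7.516 = 210 W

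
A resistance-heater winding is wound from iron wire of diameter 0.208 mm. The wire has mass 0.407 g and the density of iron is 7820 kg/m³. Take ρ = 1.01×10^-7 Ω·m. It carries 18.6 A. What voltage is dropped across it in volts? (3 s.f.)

84.7 V

A = π(d/2)² = π(1.0400e-04 m)² = 3.3979e-08 m²
L = m/(density·A) = 4.070×10^-4/(7820×3.3979e-08) = 1.532 m
R = ρL/A = (1.01×10^-7)(1.532)/(3.3979e-08) = 4.553 Ω
V = IR = 18.6 × 4.553 = 84.7 V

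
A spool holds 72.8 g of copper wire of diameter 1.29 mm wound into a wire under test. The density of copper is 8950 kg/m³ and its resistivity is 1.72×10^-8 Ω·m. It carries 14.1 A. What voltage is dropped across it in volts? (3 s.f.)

A = π(d/2)² = π(6.4500e-04 m)² = 1.3070e-06 m²
L = m/(density·A) = 0.0728/(8950×1.3070e-06) = 6.224 m
R = ρL/A = (1.72×10^-8)(6.224)/(1.3070e-06) = 0.0819 Ω
V = IR = 14.1 × 0.0819 = 1.15 V

1.15 V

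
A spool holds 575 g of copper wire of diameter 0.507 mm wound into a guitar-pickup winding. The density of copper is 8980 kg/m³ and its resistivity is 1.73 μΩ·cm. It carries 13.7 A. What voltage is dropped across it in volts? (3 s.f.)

372 V

ρ = 1.73 μΩ·cm = 1.73×10^-8 Ω·m
A = π(d/2)² = π(2.5350e-04 m)² = 2.0189e-07 m²
L = m/(density·A) = 0.575/(8980×2.0189e-07) = 317.2 m
R = ρL/A = (1.73×10^-8)(317.2)/(2.0189e-07) = 27.18 Ω
V = IR = 13.7 × 27.18 = 372 V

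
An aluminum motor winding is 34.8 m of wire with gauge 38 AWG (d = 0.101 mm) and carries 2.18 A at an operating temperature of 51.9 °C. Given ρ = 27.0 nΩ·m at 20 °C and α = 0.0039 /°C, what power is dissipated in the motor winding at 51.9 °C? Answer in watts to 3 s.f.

627 W

ρ = 27.0 nΩ·m = 2.70×10^-8 Ω·m
A = π(0.101/2 mm)² = π(5.0500e-05 m)² = 8.012e-09 m²
R₍20₎ = ρL/A = (2.70×10^-8)(34.8)/(8.012e-09) = 117.3 Ω
R₍51.9₎ = R₍20₎(1 + αΔT) = 117.3 × (1 + 0.0039×31.9) = 131.9 Ω
P = I²R = (2.18)² × 131.9 = 627 W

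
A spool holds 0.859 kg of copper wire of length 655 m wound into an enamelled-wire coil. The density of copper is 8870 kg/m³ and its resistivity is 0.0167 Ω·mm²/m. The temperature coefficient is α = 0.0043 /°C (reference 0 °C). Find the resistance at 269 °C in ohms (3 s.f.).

ρ = 0.0167 Ω·mm²/m = 1.67×10^-8 Ω·m
A = m/(density·L) = 0.859/(8870×655) = 1.4785e-07 m²
R = ρL/A = (1.67×10^-8)(655)/(1.4785e-07) = 73.98 Ω
R(269 °C) = 73.98 × (1 + 0.0043×269) = 160 Ω

160 Ω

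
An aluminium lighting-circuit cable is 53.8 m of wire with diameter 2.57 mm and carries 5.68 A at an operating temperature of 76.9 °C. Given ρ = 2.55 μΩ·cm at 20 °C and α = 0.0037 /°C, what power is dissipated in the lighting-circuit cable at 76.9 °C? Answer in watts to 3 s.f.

ρ = 2.55 μΩ·cm = 2.55×10^-8 Ω·m
A = π(d/2)² = π(1.2850e-03 m)² = 5.187e-06 m²
R₍20₎ = ρL/A = (2.55×10^-8)(53.8)/(5.187e-06) = 0.2645 Ω
R₍76.9₎ = R₍20₎(1 + αΔT) = 0.2645 × (1 + 0.0037×56.9) = 0.3201 Ω
P = I²R = (5.68)² × 0.3201 = 10.3 W

10.3 W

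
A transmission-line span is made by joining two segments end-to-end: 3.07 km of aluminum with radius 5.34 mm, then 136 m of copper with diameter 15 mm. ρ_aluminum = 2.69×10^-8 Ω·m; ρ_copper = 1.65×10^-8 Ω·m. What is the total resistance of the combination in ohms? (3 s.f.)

0.935 Ω

Segment 1: A = πr² = π(5.3400e-03 m)² = 8.958e-05 m²
R₁ = ρL/A = (2.69×10^-8)(3070)/(8.958e-05) = 0.9218 Ω
Segment 2: A = π(d/2)² = π(7.5000e-03 m)² = 1.767e-04 m²
R₂ = (1.65×10^-8)(136)/(1.767e-04) = 0.0127 Ω
R = R₁ + R₂ = 0.935 Ω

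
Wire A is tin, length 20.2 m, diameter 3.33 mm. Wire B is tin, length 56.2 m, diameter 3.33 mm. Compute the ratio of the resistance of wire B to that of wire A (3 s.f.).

2.78

R ∝ ρL/d², so R_B/R_A = (L_B/L_A)
= (56.2/20.2) = 2.78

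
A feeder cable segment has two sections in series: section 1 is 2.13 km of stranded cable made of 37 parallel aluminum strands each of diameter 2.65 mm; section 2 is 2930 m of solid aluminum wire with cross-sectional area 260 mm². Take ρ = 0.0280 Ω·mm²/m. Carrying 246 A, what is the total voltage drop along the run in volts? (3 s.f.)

150 V

ρ = 0.0280 Ω·mm²/m = 2.80×10^-8 Ω·m
Section 1: A_strand = π(1.3250e-03)² = 5.515e-06 m²; R₁ = ρL/(N·A_s) = (2.80×10^-8)(2130)/(37×5.515e-06) = 0.2922 Ω
Section 2: A = 260 mm² = 2.600e-04 m²
R₂ = (2.80×10^-8)(2930)/(2.600e-04) = 0.3155 Ω
R = R₁ + R₂ = 0.6078 Ω
V = IR = 246 × 0.6078 = 150 V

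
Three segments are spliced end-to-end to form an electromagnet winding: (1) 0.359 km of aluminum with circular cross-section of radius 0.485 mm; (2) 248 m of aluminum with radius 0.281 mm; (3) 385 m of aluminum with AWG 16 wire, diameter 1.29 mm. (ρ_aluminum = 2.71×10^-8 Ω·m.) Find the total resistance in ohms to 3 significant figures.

Seg 1: A = πr² = π(4.8500e-04 m)² = 7.390e-07 m²
R_1 = (2.71×10^-8)(359)/(7.390e-07) = 13.17 Ω
Seg 2: A = πr² = π(2.8100e-04 m)² = 2.481e-07 m²
R_2 = (2.71×10^-8)(248)/(2.481e-07) = 27.09 Ω
Seg 3: A = π(1.29/2 mm)² = π(6.4500e-04 m)² = 1.307e-06 m²
R_3 = (2.71×10^-8)(385)/(1.307e-06) = 7.983 Ω
R_total = R_1 + R_2 + R_3 = 48.2 Ω

48.2 Ω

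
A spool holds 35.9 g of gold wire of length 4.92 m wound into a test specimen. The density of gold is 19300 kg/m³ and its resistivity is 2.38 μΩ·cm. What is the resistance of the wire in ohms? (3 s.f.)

ρ = 2.38 μΩ·cm = 2.38×10^-8 Ω·m
A = m/(density·L) = 0.0359/(19300×4.92) = 3.7807e-07 m²
R = ρL/A = (2.38×10^-8)(4.92)/(3.7807e-07) = 0.310 Ω

0.310 Ω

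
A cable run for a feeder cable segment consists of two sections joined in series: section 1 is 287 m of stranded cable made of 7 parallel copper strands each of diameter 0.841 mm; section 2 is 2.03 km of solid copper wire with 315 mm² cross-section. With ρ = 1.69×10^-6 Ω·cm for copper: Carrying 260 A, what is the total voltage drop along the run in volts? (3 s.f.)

353 V

ρ = 1.69×10^-6 Ω·cm = 1.69×10^-8 Ω·m
Section 1: A_strand = π(4.2050e-04)² = 5.555e-07 m²; R₁ = ρL/(N·A_s) = (1.69×10^-8)(287)/(7×5.555e-07) = 1.247 Ω
Section 2: A = 315 mm² = 3.150e-04 m²
R₂ = (1.69×10^-8)(2030)/(3.150e-04) = 0.1089 Ω
R = R₁ + R₂ = 1.356 Ω
V = IR = 260 × 1.356 = 353 V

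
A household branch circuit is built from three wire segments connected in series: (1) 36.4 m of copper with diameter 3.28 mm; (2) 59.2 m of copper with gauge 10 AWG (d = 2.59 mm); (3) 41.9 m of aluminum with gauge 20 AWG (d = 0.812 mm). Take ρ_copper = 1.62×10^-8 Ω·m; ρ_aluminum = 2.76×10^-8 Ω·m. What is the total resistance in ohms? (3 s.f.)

2.48 Ω

Seg 1: A = π(d/2)² = π(1.6400e-03 m)² = 8.450e-06 m²
R_1 = (1.62×10^-8)(36.4)/(8.450e-06) = 0.06979 Ω
Seg 2: A = π(2.59/2 mm)² = π(1.2950e-03 m)² = 5.269e-06 m²
R_2 = (1.62×10^-8)(59.2)/(5.269e-06) = 0.182 Ω
Seg 3: A = π(0.812/2 mm)² = π(4.0600e-04 m)² = 5.178e-07 m²
R_3 = (2.76×10^-8)(41.9)/(5.178e-07) = 2.233 Ω
R_total = R_1 + R_2 + R_3 = 2.48 Ω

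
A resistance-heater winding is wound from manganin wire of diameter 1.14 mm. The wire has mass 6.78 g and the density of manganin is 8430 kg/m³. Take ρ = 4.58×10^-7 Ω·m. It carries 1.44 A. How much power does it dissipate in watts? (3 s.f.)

0.733 W

A = π(d/2)² = π(5.7000e-04 m)² = 1.0207e-06 m²
L = m/(density·A) = 0.00678/(8430×1.0207e-06) = 0.788 m
R = ρL/A = (4.58×10^-7)(0.788)/(1.0207e-06) = 0.3536 Ω
P = I²R = (1.44)² × 0.3536 = 0.733 W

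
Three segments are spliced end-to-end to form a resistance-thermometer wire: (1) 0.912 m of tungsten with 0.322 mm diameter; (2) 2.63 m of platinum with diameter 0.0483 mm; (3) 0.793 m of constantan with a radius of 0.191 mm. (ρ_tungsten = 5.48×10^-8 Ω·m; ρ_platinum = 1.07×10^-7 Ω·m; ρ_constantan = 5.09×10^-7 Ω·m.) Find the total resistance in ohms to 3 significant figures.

158 Ω

Seg 1: A = π(d/2)² = π(1.6100e-04 m)² = 8.143e-08 m²
R_1 = (5.48×10^-8)(0.912)/(8.143e-08) = 0.6137 Ω
Seg 2: A = π(d/2)² = π(2.4150e-05 m)² = 1.832e-09 m²
R_2 = (1.07×10^-7)(2.63)/(1.832e-09) = 153.6 Ω
Seg 3: A = πr² = π(1.9100e-04 m)² = 1.146e-07 m²
R_3 = (5.09×10^-7)(0.793)/(1.146e-07) = 3.522 Ω
R_total = R_1 + R_2 + R_3 = 158 Ω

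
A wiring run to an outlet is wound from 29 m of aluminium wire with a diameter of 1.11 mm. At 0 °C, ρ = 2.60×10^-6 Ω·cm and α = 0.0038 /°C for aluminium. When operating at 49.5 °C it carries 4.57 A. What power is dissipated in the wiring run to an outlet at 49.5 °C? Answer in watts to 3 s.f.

19.3 W

ρ = 2.60×10^-6 Ω·cm = 2.60×10^-8 Ω·m
A = π(d/2)² = π(5.5500e-04 m)² = 9.677e-07 m²
R₍0₎ = ρL/A = (2.60×10^-8)(29)/(9.677e-07) = 0.7792 Ω
R₍49.5₎ = R₍0₎(1 + αΔT) = 0.7792 × (1 + 0.0038×49.5) = 0.9257 Ω
P = I²R = (4.57)² × 0.9257 = 19.3 W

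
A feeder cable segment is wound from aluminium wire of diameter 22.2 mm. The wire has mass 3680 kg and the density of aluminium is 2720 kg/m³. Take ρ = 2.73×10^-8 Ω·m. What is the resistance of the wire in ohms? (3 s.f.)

A = π(d/2)² = π(1.1100e-02 m)² = 3.8708e-04 m²
L = m/(density·A) = 3680/(2720×3.8708e-04) = 3495 m
R = ρL/A = (2.73×10^-8)(3495)/(3.8708e-04) = 0.247 Ω

0.247 Ω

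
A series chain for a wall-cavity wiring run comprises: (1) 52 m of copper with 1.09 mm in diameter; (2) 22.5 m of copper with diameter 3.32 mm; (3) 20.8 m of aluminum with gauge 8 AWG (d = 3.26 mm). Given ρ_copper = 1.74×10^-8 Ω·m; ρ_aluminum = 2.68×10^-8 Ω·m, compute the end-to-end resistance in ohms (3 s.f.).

Seg 1: A = π(d/2)² = π(5.4500e-04 m)² = 9.331e-07 m²
R_1 = (1.74×10^-8)(52)/(9.331e-07) = 0.9696 Ω
Seg 2: A = π(d/2)² = π(1.6600e-03 m)² = 8.657e-06 m²
R_2 = (1.74×10^-8)(22.5)/(8.657e-06) = 0.04522 Ω
Seg 3: A = π(3.26/2 mm)² = π(1.6300e-03 m)² = 8.347e-06 m²
R_3 = (2.68×10^-8)(20.8)/(8.347e-06) = 0.06678 Ω
R_total = R_1 + R_2 + R_3 = 1.08 Ω

1.08 Ω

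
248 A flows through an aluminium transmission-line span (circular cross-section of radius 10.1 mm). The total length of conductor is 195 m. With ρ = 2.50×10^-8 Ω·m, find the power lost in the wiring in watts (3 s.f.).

A = πr² = π(1.0100e-02 m)² = 3.205e-04 m²
R = ρL/A = (2.50×10^-8)(195)/(3.205e-04) = 0.01521 Ω
P = I²R = (248)² × 0.01521 = 936 W

936 W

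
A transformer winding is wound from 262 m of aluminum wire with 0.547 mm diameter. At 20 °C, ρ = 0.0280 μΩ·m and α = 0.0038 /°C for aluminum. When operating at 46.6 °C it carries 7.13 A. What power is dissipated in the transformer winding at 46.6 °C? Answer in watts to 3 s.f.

1750 W

ρ = 0.0280 μΩ·m = 2.80×10^-8 Ω·m
A = π(d/2)² = π(2.7350e-04 m)² = 2.350e-07 m²
R₍20₎ = ρL/A = (2.80×10^-8)(262)/(2.350e-07) = 31.22 Ω
R₍46.6₎ = R₍20₎(1 + αΔT) = 31.22 × (1 + 0.0038×26.6) = 34.37 Ω
P = I²R = (7.13)² × 34.37 = 1750 W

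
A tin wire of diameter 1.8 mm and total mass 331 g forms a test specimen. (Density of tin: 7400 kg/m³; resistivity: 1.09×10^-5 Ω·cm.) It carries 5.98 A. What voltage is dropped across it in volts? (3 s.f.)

4.50 V

ρ = 1.09×10^-5 Ω·cm = 1.09×10^-7 Ω·m
A = π(d/2)² = π(9.0000e-04 m)² = 2.5447e-06 m²
L = m/(density·A) = 0.331/(7400×2.5447e-06) = 17.58 m
R = ρL/A = (1.09×10^-7)(17.58)/(2.5447e-06) = 0.7529 Ω
V = IR = 5.98 × 0.7529 = 4.50 V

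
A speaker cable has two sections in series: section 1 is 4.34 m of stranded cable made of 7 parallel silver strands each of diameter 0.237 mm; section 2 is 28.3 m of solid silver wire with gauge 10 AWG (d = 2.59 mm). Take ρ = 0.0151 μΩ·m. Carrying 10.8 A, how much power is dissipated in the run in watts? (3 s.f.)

ρ = 0.0151 μΩ·m = 1.51×10^-8 Ω·m
Section 1: A_strand = π(1.1850e-04)² = 4.412e-08 m²; R₁ = ρL/(N·A_s) = (1.51×10^-8)(4.34)/(7×4.412e-08) = 0.2122 Ω
Section 2: A = π(2.59/2 mm)² = π(1.2950e-03 m)² = 5.269e-06 m²
R₂ = (1.51×10^-8)(28.3)/(5.269e-06) = 0.08111 Ω
R = R₁ + R₂ = 0.2933 Ω
P = I²R = (10.8)² × 0.2933 = 34.2 W

34.2 W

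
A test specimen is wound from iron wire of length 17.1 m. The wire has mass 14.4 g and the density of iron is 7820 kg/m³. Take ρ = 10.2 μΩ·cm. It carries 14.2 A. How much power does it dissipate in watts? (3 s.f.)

ρ = 10.2 μΩ·cm = 1.02×10^-7 Ω·m
A = m/(density·L) = 0.0144/(7820×17.1) = 1.0769e-07 m²
R = ρL/A = (1.02×10^-7)(17.1)/(1.0769e-07) = 16.2 Ω
P = I²R = (14.2)² × 16.2 = 3270 W

3270 W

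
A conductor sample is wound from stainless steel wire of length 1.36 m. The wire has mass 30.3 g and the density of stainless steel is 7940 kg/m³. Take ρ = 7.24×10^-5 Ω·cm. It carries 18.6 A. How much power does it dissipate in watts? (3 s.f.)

121 W

ρ = 7.24×10^-5 Ω·cm = 7.24×10^-7 Ω·m
A = m/(density·L) = 0.0303/(7940×1.36) = 2.8060e-06 m²
R = ρL/A = (7.24×10^-7)(1.36)/(2.8060e-06) = 0.3509 Ω
P = I²R = (18.6)² × 0.3509 = 121 W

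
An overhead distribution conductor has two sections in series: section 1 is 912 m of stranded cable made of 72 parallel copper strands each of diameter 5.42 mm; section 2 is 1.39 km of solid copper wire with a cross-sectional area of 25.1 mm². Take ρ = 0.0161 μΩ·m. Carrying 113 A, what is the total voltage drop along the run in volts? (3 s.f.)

102 V

ρ = 0.0161 μΩ·m = 1.61×10^-8 Ω·m
Section 1: A_strand = π(2.7100e-03)² = 2.307e-05 m²; R₁ = ρL/(N·A_s) = (1.61×10^-8)(912)/(72×2.307e-05) = 0.008839 Ω
Section 2: A = 25.1 mm² = 2.510e-05 m²
R₂ = (1.61×10^-8)(1390)/(2.510e-05) = 0.8916 Ω
R = R₁ + R₂ = 0.9004 Ω
V = IR = 113 × 0.9004 = 102 V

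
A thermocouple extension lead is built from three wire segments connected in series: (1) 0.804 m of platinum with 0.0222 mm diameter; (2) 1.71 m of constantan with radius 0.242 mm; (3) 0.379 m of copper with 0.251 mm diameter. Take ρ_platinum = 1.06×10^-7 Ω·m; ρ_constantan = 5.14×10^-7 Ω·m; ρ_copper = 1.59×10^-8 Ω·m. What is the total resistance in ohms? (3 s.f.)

225 Ω

Seg 1: A = π(d/2)² = π(1.1100e-05 m)² = 3.871e-10 m²
R_1 = (1.06×10^-7)(0.804)/(3.871e-10) = 220.2 Ω
Seg 2: A = πr² = π(2.4200e-04 m)² = 1.840e-07 m²
R_2 = (5.14×10^-7)(1.71)/(1.840e-07) = 4.777 Ω
Seg 3: A = π(d/2)² = π(1.2550e-04 m)² = 4.948e-08 m²
R_3 = (1.59×10^-8)(0.379)/(4.948e-08) = 0.1218 Ω
R_total = R_1 + R_2 + R_3 = 225 Ω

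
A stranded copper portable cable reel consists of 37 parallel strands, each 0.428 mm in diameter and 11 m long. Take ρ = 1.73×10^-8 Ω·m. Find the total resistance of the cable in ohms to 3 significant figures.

0.0357 Ω

A_strand = π(2.1400e-04 m)² = 1.439e-07 m²
R_strand = ρL/A = (1.73×10^-8)(11)/(1.439e-07) = 1.323 Ω
R_total = R_strand/N = 1.323/37 = 0.0357 Ω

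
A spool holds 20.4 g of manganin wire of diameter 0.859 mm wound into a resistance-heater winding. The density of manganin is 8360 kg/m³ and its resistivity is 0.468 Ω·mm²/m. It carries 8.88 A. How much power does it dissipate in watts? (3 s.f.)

268 W

ρ = 0.468 Ω·mm²/m = 4.68×10^-7 Ω·m
A = π(d/2)² = π(4.2950e-04 m)² = 5.7953e-07 m²
L = m/(density·A) = 0.0204/(8360×5.7953e-07) = 4.211 m
R = ρL/A = (4.68×10^-7)(4.211)/(5.7953e-07) = 3.4 Ω
P = I²R = (8.88)² × 3.4 = 268 W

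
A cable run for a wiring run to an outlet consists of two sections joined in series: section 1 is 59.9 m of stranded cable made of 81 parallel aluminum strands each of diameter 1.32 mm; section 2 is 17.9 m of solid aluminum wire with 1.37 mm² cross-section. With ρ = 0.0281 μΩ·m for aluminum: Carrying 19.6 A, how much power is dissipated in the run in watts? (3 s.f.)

147 W

ρ = 0.0281 μΩ·m = 2.81×10^-8 Ω·m
Section 1: A_strand = π(6.6000e-04)² = 1.368e-06 m²; R₁ = ρL/(N·A_s) = (2.81×10^-8)(59.9)/(81×1.368e-06) = 0.01518 Ω
Section 2: A = 1.37 mm² = 1.370e-06 m²
R₂ = (2.81×10^-8)(17.9)/(1.370e-06) = 0.3671 Ω
R = R₁ + R₂ = 0.3823 Ω
P = I²R = (19.6)² × 0.3823 = 147 W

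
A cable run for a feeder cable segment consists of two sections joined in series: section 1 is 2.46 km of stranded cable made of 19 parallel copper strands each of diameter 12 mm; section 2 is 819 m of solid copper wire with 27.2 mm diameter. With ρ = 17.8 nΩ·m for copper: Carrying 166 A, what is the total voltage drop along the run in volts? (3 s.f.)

7.55 V

ρ = 17.8 nΩ·m = 1.78×10^-8 Ω·m
Section 1: A_strand = π(6.0000e-03)² = 1.131e-04 m²; R₁ = ρL/(N·A_s) = (1.78×10^-8)(2460)/(19×1.131e-04) = 0.02038 Ω
Section 2: A = π(d/2)² = π(1.3600e-02 m)² = 5.811e-04 m²
R₂ = (1.78×10^-8)(819)/(5.811e-04) = 0.02509 Ω
R = R₁ + R₂ = 0.04547 Ω
V = IR = 166 × 0.04547 = 7.55 V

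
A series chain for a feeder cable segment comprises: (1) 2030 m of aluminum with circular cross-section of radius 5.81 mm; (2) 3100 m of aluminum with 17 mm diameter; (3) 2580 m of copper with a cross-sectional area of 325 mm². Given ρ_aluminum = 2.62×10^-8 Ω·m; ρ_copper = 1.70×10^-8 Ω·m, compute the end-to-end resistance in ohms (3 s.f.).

Seg 1: A = πr² = π(5.8100e-03 m)² = 1.060e-04 m²
R_1 = (2.62×10^-8)(2030)/(1.060e-04) = 0.5015 Ω
Seg 2: A = π(d/2)² = π(8.5000e-03 m)² = 2.270e-04 m²
R_2 = (2.62×10^-8)(3100)/(2.270e-04) = 0.3578 Ω
Seg 3: A = 325 mm² = 3.250e-04 m²
R_3 = (1.70×10^-8)(2580)/(3.250e-04) = 0.135 Ω
R_total = R_1 + R_2 + R_3 = 0.994 Ω

0.994 Ω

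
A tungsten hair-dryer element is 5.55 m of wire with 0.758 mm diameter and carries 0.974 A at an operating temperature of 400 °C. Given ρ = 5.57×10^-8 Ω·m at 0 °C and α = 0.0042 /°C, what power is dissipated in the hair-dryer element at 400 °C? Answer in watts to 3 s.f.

1.74 W

A = π(d/2)² = π(3.7900e-04 m)² = 4.513e-07 m²
R₍0₎ = ρL/A = (5.57×10^-8)(5.55)/(4.513e-07) = 0.685 Ω
R₍400₎ = R₍0₎(1 + αΔT) = 0.685 × (1 + 0.0042×400) = 1.836 Ω
P = I²R = (0.974)² × 1.836 = 1.74 W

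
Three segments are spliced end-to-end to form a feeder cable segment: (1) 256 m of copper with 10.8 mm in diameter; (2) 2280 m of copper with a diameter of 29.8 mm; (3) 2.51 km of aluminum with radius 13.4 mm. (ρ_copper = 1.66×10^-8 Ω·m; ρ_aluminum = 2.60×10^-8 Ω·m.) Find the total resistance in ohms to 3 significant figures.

0.216 Ω

Seg 1: A = π(d/2)² = π(5.4000e-03 m)² = 9.161e-05 m²
R_1 = (1.66×10^-8)(256)/(9.161e-05) = 0.04639 Ω
Seg 2: A = π(d/2)² = π(1.4900e-02 m)² = 6.975e-04 m²
R_2 = (1.66×10^-8)(2280)/(6.975e-04) = 0.05427 Ω
Seg 3: A = πr² = π(1.3400e-02 m)² = 5.641e-04 m²
R_3 = (2.60×10^-8)(2510)/(5.641e-04) = 0.1157 Ω
R_total = R_1 + R_2 + R_3 = 0.216 Ω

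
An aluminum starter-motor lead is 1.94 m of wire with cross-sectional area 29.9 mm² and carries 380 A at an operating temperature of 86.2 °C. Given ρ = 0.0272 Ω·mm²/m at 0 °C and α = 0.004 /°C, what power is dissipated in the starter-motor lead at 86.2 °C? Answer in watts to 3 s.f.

343 W

ρ = 0.0272 Ω·mm²/m = 2.72×10^-8 Ω·m
A = 29.9 mm² = 2.990e-05 m²
R₍0₎ = ρL/A = (2.72×10^-8)(1.94)/(2.990e-05) = 0.001765 Ω
R₍86.2₎ = R₍0₎(1 + αΔT) = 0.001765 × (1 + 0.004×86.2) = 0.002373 Ω
P = I²R = (380)² × 0.002373 = 343 W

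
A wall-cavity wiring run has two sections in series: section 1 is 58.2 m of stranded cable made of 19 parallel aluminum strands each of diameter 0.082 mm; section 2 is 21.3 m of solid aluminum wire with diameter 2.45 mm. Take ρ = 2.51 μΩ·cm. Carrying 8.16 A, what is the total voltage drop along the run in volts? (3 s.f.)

120 V

ρ = 2.51 μΩ·cm = 2.51×10^-8 Ω·m
Section 1: A_strand = π(4.1000e-05)² = 5.281e-09 m²; R₁ = ρL/(N·A_s) = (2.51×10^-8)(58.2)/(19×5.281e-09) = 14.56 Ω
Section 2: A = π(d/2)² = π(1.2250e-03 m)² = 4.714e-06 m²
R₂ = (2.51×10^-8)(21.3)/(4.714e-06) = 0.1134 Ω
R = R₁ + R₂ = 14.67 Ω
V = IR = 8.16 × 14.67 = 120 V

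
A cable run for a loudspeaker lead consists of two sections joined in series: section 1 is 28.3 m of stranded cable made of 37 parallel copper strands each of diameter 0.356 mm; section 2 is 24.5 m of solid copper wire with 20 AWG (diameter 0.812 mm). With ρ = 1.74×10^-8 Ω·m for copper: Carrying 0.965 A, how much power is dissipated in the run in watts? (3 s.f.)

Section 1: A_strand = π(1.7800e-04)² = 9.954e-08 m²; R₁ = ρL/(N·A_s) = (1.74×10^-8)(28.3)/(37×9.954e-08) = 0.1337 Ω
Section 2: A = π(0.812/2 mm)² = π(4.0600e-04 m)² = 5.178e-07 m²
R₂ = (1.74×10^-8)(24.5)/(5.178e-07) = 0.8232 Ω
R = R₁ + R₂ = 0.9569 Ω
P = I²R = (0.965)² × 0.9569 = 0.891 W

0.891 W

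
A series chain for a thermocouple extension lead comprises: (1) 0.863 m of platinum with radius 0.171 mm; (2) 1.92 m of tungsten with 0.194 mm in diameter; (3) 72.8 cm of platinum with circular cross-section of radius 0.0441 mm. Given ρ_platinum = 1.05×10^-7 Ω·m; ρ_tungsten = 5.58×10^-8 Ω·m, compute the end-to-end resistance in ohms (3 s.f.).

Seg 1: A = πr² = π(1.7100e-04 m)² = 9.186e-08 m²
R_1 = (1.05×10^-7)(0.863)/(9.186e-08) = 0.9864 Ω
Seg 2: A = π(d/2)² = π(9.7000e-05 m)² = 2.956e-08 m²
R_2 = (5.58×10^-8)(1.92)/(2.956e-08) = 3.624 Ω
Seg 3: A = πr² = π(4.4100e-05 m)² = 6.110e-09 m²
R_3 = (1.05×10^-7)(0.728)/(6.110e-09) = 12.51 Ω
R_total = R_1 + R_2 + R_3 = 17.1 Ω

17.1 Ω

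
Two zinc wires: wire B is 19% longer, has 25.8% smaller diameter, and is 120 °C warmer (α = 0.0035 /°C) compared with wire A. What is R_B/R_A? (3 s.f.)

3.07

R ∝ ρL/d² with ρ ∝ (1+αΔT), so R_B/R_A = (1 + 19/100) × (1 − 25.8/100)⁻² × (1 + 0.0035×120)
= 1.19 × 1.816 × 1.42 = 3.07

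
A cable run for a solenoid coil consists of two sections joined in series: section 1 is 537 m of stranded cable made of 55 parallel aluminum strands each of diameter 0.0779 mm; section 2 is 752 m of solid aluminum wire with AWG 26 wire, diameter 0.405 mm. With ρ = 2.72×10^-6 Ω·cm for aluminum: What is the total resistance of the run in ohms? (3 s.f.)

ρ = 2.72×10^-6 Ω·cm = 2.72×10^-8 Ω·m
Section 1: A_strand = π(3.8950e-05)² = 4.766e-09 m²; R₁ = ρL/(N·A_s) = (2.72×10^-8)(537)/(55×4.766e-09) = 55.72 Ω
Section 2: A = π(0.405/2 mm)² = π(2.0250e-04 m)² = 1.288e-07 m²
R₂ = (2.72×10^-8)(752)/(1.288e-07) = 158.8 Ω
R = R₁ + R₂ = 214 Ω

214 Ω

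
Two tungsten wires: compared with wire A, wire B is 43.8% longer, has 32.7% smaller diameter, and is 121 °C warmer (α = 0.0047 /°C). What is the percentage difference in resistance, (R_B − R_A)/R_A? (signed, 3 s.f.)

398%

R ∝ ρL/d² with ρ ∝ (1+αΔT), so R_B/R_A = (1 + 43.8/100) × (1 − 32.7/100)⁻² × (1 + 0.0047×121)
= 1.438 × 2.208 × 1.569 = 4.981
(R_B − R_A)/R_A = 4.981 − 1 = 398%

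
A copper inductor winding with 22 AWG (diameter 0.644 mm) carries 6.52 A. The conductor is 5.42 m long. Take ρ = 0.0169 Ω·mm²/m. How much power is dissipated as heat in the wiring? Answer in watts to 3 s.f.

12.0 W

ρ = 0.0169 Ω·mm²/m = 1.69×10^-8 Ω·m
A = π(0.644/2 mm)² = π(3.2200e-04 m)² = 3.257e-07 m²
R = ρL/A = (1.69×10^-8)(5.42)/(3.257e-07) = 0.2812 Ω
P = I²R = (6.52)² × 0.2812 = 12.0 W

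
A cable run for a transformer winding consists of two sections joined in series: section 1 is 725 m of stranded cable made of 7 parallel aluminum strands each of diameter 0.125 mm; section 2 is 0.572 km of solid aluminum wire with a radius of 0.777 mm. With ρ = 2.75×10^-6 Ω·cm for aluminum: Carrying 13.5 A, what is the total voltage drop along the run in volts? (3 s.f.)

ρ = 2.75×10^-6 Ω·cm = 2.75×10^-8 Ω·m
Section 1: A_strand = π(6.2500e-05)² = 1.227e-08 m²; R₁ = ρL/(N·A_s) = (2.75×10^-8)(725)/(7×1.227e-08) = 232.1 Ω
Section 2: A = πr² = π(7.7700e-04 m)² = 1.897e-06 m²
R₂ = (2.75×10^-8)(572)/(1.897e-06) = 8.293 Ω
R = R₁ + R₂ = 240.4 Ω
V = IR = 13.5 × 240.4 = 3250 V

3250 V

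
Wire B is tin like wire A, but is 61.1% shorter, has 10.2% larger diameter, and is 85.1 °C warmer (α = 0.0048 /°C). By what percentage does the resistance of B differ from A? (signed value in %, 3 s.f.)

R ∝ ρL/d² with ρ ∝ (1+αΔT), so R_B/R_A = (1 − 61.1/100) × (1 + 10.2/100)⁻² × (1 + 0.0048×85.1)
= 0.389 × 0.8235 × 1.409 = 0.4512
(R_B − R_A)/R_A = 0.4512 − 1 = -54.9%

-54.9%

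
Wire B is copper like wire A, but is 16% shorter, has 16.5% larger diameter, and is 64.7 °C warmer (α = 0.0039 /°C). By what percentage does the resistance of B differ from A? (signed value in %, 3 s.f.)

R ∝ ρL/d² with ρ ∝ (1+αΔT), so R_B/R_A = (1 − 16/100) × (1 + 16.5/100)⁻² × (1 + 0.0039×64.7)
= 0.84 × 0.7368 × 1.252 = 0.7751
(R_B − R_A)/R_A = 0.7751 − 1 = -22.5%

-22.5%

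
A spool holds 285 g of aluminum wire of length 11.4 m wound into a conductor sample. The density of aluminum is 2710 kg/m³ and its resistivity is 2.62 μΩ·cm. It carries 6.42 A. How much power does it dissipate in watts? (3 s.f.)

1.33 W

ρ = 2.62 μΩ·cm = 2.62×10^-8 Ω·m
A = m/(density·L) = 0.285/(2710×11.4) = 9.2251e-06 m²
R = ρL/A = (2.62×10^-8)(11.4)/(9.2251e-06) = 0.03238 Ω
P = I²R = (6.42)² × 0.03238 = 1.33 W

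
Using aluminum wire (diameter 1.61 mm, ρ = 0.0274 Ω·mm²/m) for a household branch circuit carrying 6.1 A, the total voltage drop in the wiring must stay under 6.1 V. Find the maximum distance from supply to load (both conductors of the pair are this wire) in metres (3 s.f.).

ρ = 0.0274 Ω·mm²/m = 2.74×10^-8 Ω·m
A = π(d/2)² = π(8.0500e-04 m)² = 2.036e-06 m²
L_max = V_max·A/(2·ρI) = (6.1)(2.036e-06)/(2×2.74×10^-8×6.1) = 37.2 m

37.2 m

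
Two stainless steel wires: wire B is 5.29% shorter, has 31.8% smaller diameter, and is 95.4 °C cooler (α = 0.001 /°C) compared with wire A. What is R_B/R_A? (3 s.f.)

R ∝ ρL/d² with ρ ∝ (1+αΔT), so R_B/R_A = (1 − 5.29/100) × (1 − 31.8/100)⁻² × (1 − 0.001×95.4)
= 0.9471 × 2.15 × 0.9046 = 1.84

1.84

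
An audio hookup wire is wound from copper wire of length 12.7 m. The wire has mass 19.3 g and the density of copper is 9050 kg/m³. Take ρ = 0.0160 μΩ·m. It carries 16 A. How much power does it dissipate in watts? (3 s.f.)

310 W

ρ = 0.0160 μΩ·m = 1.60×10^-8 Ω·m
A = m/(density·L) = 0.0193/(9050×12.7) = 1.6792e-07 m²
R = ρL/A = (1.60×10^-8)(12.7)/(1.6792e-07) = 1.21 Ω
P = I²R = (16)² × 1.21 = 310 W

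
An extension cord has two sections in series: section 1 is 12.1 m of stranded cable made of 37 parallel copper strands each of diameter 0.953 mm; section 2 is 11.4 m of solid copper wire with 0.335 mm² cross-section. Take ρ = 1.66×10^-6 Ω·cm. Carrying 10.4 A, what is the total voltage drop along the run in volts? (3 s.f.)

5.95 V

ρ = 1.66×10^-6 Ω·cm = 1.66×10^-8 Ω·m
Section 1: A_strand = π(4.7650e-04)² = 7.133e-07 m²; R₁ = ρL/(N·A_s) = (1.66×10^-8)(12.1)/(37×7.133e-07) = 0.007611 Ω
Section 2: A = 0.335 mm² = 3.350e-07 m²
R₂ = (1.66×10^-8)(11.4)/(3.350e-07) = 0.5649 Ω
R = R₁ + R₂ = 0.5725 Ω
V = IR = 10.4 × 0.5725 = 5.95 V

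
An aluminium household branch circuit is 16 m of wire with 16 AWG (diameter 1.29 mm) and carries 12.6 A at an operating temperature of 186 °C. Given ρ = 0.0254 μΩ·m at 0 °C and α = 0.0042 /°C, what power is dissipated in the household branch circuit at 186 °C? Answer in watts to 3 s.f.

87.9 W

ρ = 0.0254 μΩ·m = 2.54×10^-8 Ω·m
A = π(1.29/2 mm)² = π(6.4500e-04 m)² = 1.307e-06 m²
R₍0₎ = ρL/A = (2.54×10^-8)(16)/(1.307e-06) = 0.3109 Ω
R₍186₎ = R₍0₎(1 + αΔT) = 0.3109 × (1 + 0.0042×186) = 0.5539 Ω
P = I²R = (12.6)² × 0.5539 = 87.9 W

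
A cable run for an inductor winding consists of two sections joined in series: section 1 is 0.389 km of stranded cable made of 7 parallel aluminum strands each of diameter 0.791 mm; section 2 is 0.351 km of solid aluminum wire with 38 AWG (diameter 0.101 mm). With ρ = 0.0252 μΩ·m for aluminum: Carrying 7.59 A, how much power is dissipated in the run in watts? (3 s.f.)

ρ = 0.0252 μΩ·m = 2.52×10^-8 Ω·m
Section 1: A_strand = π(3.9550e-04)² = 4.914e-07 m²; R₁ = ρL/(N·A_s) = (2.52×10^-8)(389)/(7×4.914e-07) = 2.85 Ω
Section 2: A = π(0.101/2 mm)² = π(5.0500e-05 m)² = 8.012e-09 m²
R₂ = (2.52×10^-8)(351)/(8.012e-09) = 1104 Ω
R = R₁ + R₂ = 1107 Ω
P = I²R = (7.59)² × 1107 = 63800 W

63800 W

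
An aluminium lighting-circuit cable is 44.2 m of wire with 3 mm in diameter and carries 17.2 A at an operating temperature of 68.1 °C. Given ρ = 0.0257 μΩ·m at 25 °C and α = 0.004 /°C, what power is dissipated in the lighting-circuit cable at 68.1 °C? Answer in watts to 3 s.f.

ρ = 0.0257 μΩ·m = 2.57×10^-8 Ω·m
A = π(d/2)² = π(1.5000e-03 m)² = 7.069e-06 m²
R₍25₎ = ρL/A = (2.57×10^-8)(44.2)/(7.069e-06) = 0.1607 Ω
R₍68.1₎ = R₍25₎(1 + αΔT) = 0.1607 × (1 + 0.004×43.1) = 0.1884 Ω
P = I²R = (17.2)² × 0.1884 = 55.7 W

55.7 W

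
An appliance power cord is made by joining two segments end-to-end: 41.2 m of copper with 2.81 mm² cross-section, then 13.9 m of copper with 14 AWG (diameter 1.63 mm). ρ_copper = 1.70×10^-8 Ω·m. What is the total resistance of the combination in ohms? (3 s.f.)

Segment 1: A = 2.81 mm² = 2.810e-06 m²
R₁ = ρL/A = (1.70×10^-8)(41.2)/(2.810e-06) = 0.2493 Ω
Segment 2: A = π(1.63/2 mm)² = π(8.1500e-04 m)² = 2.087e-06 m²
R₂ = (1.70×10^-8)(13.9)/(2.087e-06) = 0.1132 Ω
R = R₁ + R₂ = 0.362 Ω

0.362 Ω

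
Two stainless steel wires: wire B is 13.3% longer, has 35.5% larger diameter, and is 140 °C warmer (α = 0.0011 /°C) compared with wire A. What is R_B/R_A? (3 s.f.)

R ∝ ρL/d² with ρ ∝ (1+αΔT), so R_B/R_A = (1 + 13.3/100) × (1 + 35.5/100)⁻² × (1 + 0.0011×140)
= 1.133 × 0.5446 × 1.154 = 0.712

0.712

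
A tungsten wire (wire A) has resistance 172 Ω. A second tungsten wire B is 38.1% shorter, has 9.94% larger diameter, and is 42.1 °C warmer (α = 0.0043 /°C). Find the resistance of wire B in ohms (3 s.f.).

104 Ω

R ∝ ρL/d² with ρ ∝ (1+αΔT), so R_B/R_A = (1 − 38.1/100) × (1 + 9.94/100)⁻² × (1 + 0.0043×42.1)
= 0.619 × 0.8274 × 1.181 = 0.6048
R_B = 0.6048 × 172 = 104 Ω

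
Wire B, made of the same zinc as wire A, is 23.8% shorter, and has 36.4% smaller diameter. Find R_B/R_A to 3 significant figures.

R ∝ L/d², so R_B/R_A = (1 − 23.8/100) × (1 − 36.4/100)⁻²
= 0.762 × 2.472 = 1.88

1.88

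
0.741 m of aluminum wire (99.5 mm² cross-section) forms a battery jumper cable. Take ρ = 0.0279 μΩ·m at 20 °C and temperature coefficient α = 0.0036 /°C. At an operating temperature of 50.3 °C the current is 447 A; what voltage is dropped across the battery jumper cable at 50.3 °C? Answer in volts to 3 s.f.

0.103 V

ρ = 0.0279 μΩ·m = 2.79×10^-8 Ω·m
A = 99.5 mm² = 9.950e-05 m²
R₍20₎ = ρL/A = (2.79×10^-8)(0.741)/(9.950e-05) = 2.078×10^-4 Ω
R₍50.3₎ = R₍20₎(1 + αΔT) = 2.078×10^-4 × (1 + 0.0036×30.3) = 2.304×10^-4 Ω
V = IR = 447 × 2.304×10^-4 = 0.103 V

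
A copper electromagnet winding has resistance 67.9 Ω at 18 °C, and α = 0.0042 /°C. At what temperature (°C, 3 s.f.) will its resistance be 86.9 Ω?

R = R₀(1 + α(T − T₀)) ⇒ T = T₀ + (R/R₀ − 1)/α
T = 18 + (86.9/67.9 − 1)/0.0042 = 18 + (0.2798)/0.0042 = 84.6 °C

84.6 °C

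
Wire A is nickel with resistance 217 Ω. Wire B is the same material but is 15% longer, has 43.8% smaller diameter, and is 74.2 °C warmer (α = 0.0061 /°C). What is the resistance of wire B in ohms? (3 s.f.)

1150 Ω

R ∝ ρL/d² with ρ ∝ (1+αΔT), so R_B/R_A = (1 + 15/100) × (1 − 43.8/100)⁻² × (1 + 0.0061×74.2)
= 1.15 × 3.166 × 1.453 = 5.289
R_B = 5.289 × 217 = 1150 Ω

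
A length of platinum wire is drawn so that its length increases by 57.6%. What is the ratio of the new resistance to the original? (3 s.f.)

k = 1 + 57.6/100 = 1.576; volume constant ⇒ A' = A/k, so R' = k²R.
Factor = 2.48

2.48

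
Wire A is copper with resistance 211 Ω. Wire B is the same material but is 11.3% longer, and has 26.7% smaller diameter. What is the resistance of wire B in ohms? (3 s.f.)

437 Ω

R ∝ L/d², so R_B/R_A = (1 + 11.3/100) × (1 − 26.7/100)⁻²
= 1.113 × 1.861 = 2.071
R_B = 2.071 × 211 = 437 Ω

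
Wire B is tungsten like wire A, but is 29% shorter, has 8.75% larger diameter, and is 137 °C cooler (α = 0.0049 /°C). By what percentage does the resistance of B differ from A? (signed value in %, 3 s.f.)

R ∝ ρL/d² with ρ ∝ (1+αΔT), so R_B/R_A = (1 − 29/100) × (1 + 8.75/100)⁻² × (1 − 0.0049×137)
= 0.71 × 0.8456 × 0.3287 = 0.1973
(R_B − R_A)/R_A = 0.1973 − 1 = -80.3%

-80.3%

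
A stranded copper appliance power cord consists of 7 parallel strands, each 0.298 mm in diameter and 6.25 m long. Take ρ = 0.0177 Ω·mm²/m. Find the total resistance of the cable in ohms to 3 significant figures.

0.227 Ω

ρ = 0.0177 Ω·mm²/m = 1.77×10^-8 Ω·m
A_strand = π(1.4900e-04 m)² = 6.975e-08 m²
R_strand = ρL/A = (1.77×10^-8)(6.25)/(6.975e-08) = 1.586 Ω
R_total = R_strand/N = 1.586/7 = 0.227 Ω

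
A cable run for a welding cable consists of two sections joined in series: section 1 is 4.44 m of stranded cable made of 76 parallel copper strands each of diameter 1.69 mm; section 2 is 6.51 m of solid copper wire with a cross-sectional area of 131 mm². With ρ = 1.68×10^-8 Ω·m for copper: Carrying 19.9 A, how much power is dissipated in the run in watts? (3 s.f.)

Section 1: A_strand = π(8.4500e-04)² = 2.243e-06 m²; R₁ = ρL/(N·A_s) = (1.68×10^-8)(4.44)/(76×2.243e-06) = 4.375×10^-4 Ω
Section 2: A = 131 mm² = 1.310e-04 m²
R₂ = (1.68×10^-8)(6.51)/(1.310e-04) = 8.349×10^-4 Ω
R = R₁ + R₂ = 0.001272 Ω
P = I²R = (19.9)² × 0.001272 = 0.504 W

0.504 W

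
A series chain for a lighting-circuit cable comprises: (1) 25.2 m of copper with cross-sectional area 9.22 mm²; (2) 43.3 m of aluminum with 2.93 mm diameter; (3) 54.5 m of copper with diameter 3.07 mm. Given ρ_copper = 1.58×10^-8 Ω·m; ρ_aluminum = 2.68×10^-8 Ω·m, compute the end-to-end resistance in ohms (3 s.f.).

0.332 Ω

Seg 1: A = 9.22 mm² = 9.220e-06 m²
R_1 = (1.58×10^-8)(25.2)/(9.220e-06) = 0.04318 Ω
Seg 2: A = π(d/2)² = π(1.4650e-03 m)² = 6.743e-06 m²
R_2 = (2.68×10^-8)(43.3)/(6.743e-06) = 0.1721 Ω
Seg 3: A = π(d/2)² = π(1.5350e-03 m)² = 7.402e-06 m²
R_3 = (1.58×10^-8)(54.5)/(7.402e-06) = 0.1163 Ω
R_total = R_1 + R_2 + R_3 = 0.332 Ω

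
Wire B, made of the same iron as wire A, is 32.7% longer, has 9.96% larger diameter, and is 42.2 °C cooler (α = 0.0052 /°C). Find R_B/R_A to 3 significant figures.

R ∝ ρL/d² with ρ ∝ (1+αΔT), so R_B/R_A = (1 + 32.7/100) × (1 + 9.96/100)⁻² × (1 − 0.0052×42.2)
= 1.327 × 0.827 × 0.7806 = 0.857

0.857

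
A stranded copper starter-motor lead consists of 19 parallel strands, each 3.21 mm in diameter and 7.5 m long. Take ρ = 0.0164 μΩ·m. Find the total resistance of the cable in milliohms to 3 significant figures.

ρ = 0.0164 μΩ·m = 1.64×10^-8 Ω·m
A_strand = π(1.6050e-03 m)² = 8.093e-06 m²
R_strand = ρL/A = (1.64×10^-8)(7.5)/(8.093e-06) = 0.0152 Ω
R_total = R_strand/N = 0.0152/19 = 0.800 mΩ

0.800 mΩ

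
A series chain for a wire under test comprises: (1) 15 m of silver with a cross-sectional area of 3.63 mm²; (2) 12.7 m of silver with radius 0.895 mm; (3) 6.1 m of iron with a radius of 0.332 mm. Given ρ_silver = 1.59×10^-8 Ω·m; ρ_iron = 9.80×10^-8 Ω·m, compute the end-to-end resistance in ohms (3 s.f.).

1.87 Ω

Seg 1: A = 3.63 mm² = 3.630e-06 m²
R_1 = (1.59×10^-8)(15)/(3.630e-06) = 0.0657 Ω
Seg 2: A = πr² = π(8.9500e-04 m)² = 2.516e-06 m²
R_2 = (1.59×10^-8)(12.7)/(2.516e-06) = 0.08024 Ω
Seg 3: A = πr² = π(3.3200e-04 m)² = 3.463e-07 m²
R_3 = (9.80×10^-8)(6.1)/(3.463e-07) = 1.726 Ω
R_total = R_1 + R_2 + R_3 = 1.87 Ω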